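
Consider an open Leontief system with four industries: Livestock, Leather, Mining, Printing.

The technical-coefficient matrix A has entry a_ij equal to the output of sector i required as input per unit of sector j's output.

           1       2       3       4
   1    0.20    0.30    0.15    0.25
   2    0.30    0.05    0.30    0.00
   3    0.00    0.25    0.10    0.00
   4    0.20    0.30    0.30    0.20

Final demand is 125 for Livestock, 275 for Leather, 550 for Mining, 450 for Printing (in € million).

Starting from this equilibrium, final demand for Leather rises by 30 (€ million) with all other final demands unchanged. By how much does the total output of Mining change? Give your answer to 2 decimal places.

Δx_3 = 12.27

I − A =
  [   0.80    -0.30    -0.15    -0.25]
  [  -0.30     0.95    -0.30     0.00]
  [   0.00    -0.25     0.90     0.00]
  [  -0.20    -0.30    -0.30     0.80]
Compute the cofactors C_ij = (−1)^(i+j)·(3×3 minor ij) of I−A; the adjugate is their transpose:
adj(I−A) = Cᵀ =
  [ 0.62400   0.33225   0.27975   0.19500]
  [ 0.21600   0.53100   0.23550   0.06750]
  [ 0.06000   0.14750   0.46600   0.01875]
  [ 0.25950   0.33750   0.33300   0.53175]
det(I−A) = Σ_j (I−A)_1j·C_1j = (0.80)(0.62400) + (-0.30)(0.21600) + (-0.15)(0.06000) + (-0.25)(0.25950) = 0.360525
(I − A)⁻¹ = adj(I−A) / det(I−A) ≈
  [   1.7308     0.9216     0.7760     0.5409]
  [   0.5991     1.4729     0.6532     0.1872]
  [   0.1664     0.4091     1.2926     0.0520]
  [   0.7198     0.9361     0.9237     1.4749]
Δx = (I − A)⁻¹ Δd with Δd having +30 in the Leather component and 0 elsewhere.
So Δx_3 = L_32 · (+30), where L_32 = adj(I−A)_32 / det(I−A) = 0.14750 / 0.360525.
Δx_3 = 0.14750 × (+30) / 0.360525 = 4.425 / 0.360525 ≈ 12.27.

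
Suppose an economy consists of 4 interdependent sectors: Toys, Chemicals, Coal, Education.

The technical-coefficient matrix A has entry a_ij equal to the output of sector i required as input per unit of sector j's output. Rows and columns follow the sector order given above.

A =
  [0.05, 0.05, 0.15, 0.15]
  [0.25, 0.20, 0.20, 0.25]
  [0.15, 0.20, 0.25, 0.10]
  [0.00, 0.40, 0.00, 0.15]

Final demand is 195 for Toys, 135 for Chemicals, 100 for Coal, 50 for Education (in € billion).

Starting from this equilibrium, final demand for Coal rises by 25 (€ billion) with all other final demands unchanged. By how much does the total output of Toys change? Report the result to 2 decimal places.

I − A =
  [   0.95    -0.05    -0.15    -0.15]
  [  -0.25     0.80    -0.20    -0.25]
  [  -0.15    -0.20     0.75    -0.10]
  [   0.00    -0.40     0.00     0.85]
Compute the cofactors C_ij = (−1)^(i+j)·(3×3 minor ij) of I−A; the adjugate is their transpose:
adj(I−A) = Cᵀ =
  [ 0.393000   0.108375   0.107500   0.113875]
  [ 0.184875   0.586500   0.193375   0.227875]
  [ 0.139500   0.214875   0.525375   0.149625]
  [ 0.087000   0.276000   0.091000   0.495625]
det(I−A) = Σ_j (I−A)_1j·C_1j = (0.95)(0.393000) + (-0.05)(0.184875) + (-0.15)(0.139500) + (-0.15)(0.087000) = 0.33013125
(I − A)⁻¹ = adj(I−A) / det(I−A) ≈
  [   1.1904     0.3283     0.3256     0.3449]
  [   0.5600     1.7766     0.5858     0.6903]
  [   0.4226     0.6509     1.5914     0.4532]
  [   0.2635     0.8360     0.2756     1.5013]
Δx = (I − A)⁻¹ Δd with Δd having +25 in the Coal component and 0 elsewhere.
So Δx_1 = L_13 · (+25), where L_13 = adj(I−A)_13 / det(I−A) = 0.107500 / 0.33013125.
Δx_1 = 0.107500 × (+25) / 0.33013125 = 2.6875 / 0.33013125 ≈ 8.14.

Δx_1 = 8.14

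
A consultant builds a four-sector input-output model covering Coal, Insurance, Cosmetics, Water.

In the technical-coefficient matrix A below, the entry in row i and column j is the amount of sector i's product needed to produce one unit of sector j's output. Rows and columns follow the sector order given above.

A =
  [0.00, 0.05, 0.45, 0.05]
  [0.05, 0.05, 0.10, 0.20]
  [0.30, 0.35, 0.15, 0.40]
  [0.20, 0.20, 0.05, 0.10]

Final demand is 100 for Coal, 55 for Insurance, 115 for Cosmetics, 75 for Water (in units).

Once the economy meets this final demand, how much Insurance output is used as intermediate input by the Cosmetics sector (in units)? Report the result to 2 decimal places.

I − A =
  [   1.00    -0.05    -0.45    -0.05]
  [  -0.05     0.95    -0.10    -0.20]
  [  -0.30    -0.35     0.85    -0.40]
  [  -0.20    -0.20    -0.05     0.90]
Compute the cofactors C_ij = (−1)^(i+j)·(3×3 minor ij) of I−A; the adjugate is their transpose:
adj(I−A) = Cᵀ =
  [ 0.630750   0.224375   0.375125   0.251625]
  [ 0.109250   0.578250   0.137375   0.195625]
  [ 0.354250   0.412000   0.800750   0.467125]
  [ 0.184125   0.201250   0.158375   0.632750]
det(I−A) = Σ_j (I−A)_1j·C_1j = (1.00)(0.630750) + (-0.05)(0.109250) + (-0.45)(0.354250) + (-0.05)(0.184125) = 0.45666875
(I − A)⁻¹ = adj(I−A) / det(I−A) ≈
  [   1.3812     0.4913     0.8214     0.5510]
  [   0.2392     1.2662     0.3008     0.4284]
  [   0.7757     0.9022     1.7535     1.0229]
  [   0.4032     0.4407     0.3468     1.3856]
First solve x = (I − A)⁻¹ d = adj(I−A)·d / det(I−A); in particular x_3 = (0.354250·100 + 0.412000·55 + 0.800750·115 + 0.467125·75) / 0.45666875 = 185.205625 / 0.45666875 ≈ 405.5579.
Intermediate flow from 2 to 3: z_23 = a_23 · x_3 = 0.10 × 185.205625 / 0.45666875 = 18.5205625 / 0.45666875 ≈ 40.56.

z_23 = 40.56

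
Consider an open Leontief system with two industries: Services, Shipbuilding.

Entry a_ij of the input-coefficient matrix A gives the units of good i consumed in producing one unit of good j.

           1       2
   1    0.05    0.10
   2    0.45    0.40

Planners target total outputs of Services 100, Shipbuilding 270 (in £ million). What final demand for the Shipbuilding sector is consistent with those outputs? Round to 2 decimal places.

d_2 = 117.00

I − A =
  [   0.95    -0.10]
  [  -0.45     0.60]
d = (I − A) x:
  d_1 = (+0.95)·100 + (-0.10)·270 = 68.00
  d_2 = (-0.45)·100 + (+0.60)·270 = 117.00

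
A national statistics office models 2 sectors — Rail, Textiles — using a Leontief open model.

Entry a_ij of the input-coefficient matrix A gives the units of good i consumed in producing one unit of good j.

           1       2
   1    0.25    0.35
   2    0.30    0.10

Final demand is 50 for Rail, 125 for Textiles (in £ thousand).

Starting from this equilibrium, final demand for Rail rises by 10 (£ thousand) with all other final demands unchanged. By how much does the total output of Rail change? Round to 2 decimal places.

Δx_1 = 15.79

I − A =
  [   0.75    -0.35]
  [  -0.30     0.90]
det(I−A) = (0.75)(0.90) − (-0.35)(-0.30) = 0.5700
adj(I−A) = [[0.90, 0.35], [0.30, 0.75]]
(I − A)⁻¹ = adj(I−A) / det(I−A) ≈
  [   1.5789     0.6140]
  [   0.5263     1.3158]
Δx = (I − A)⁻¹ Δd with Δd having +10 in the Rail component and 0 elsewhere.
So Δx_1 = L_11 · (+10), where L_11 = adj(I−A)_11 / det(I−A) = 0.90 / 0.5700.
Δx_1 = 0.90 × (+10) / 0.5700 = 9.00 / 0.5700 ≈ 15.79.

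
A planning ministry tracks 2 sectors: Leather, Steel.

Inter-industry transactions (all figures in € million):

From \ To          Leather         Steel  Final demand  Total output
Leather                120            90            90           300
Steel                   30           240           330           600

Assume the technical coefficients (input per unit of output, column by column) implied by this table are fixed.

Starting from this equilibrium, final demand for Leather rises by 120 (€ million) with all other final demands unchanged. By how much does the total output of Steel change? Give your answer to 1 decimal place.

Δx_2 = 34.8

Technical coefficients a_ij = z_ij / X_j:
  a_11 = 120/300 = 0.40, a_21 = 30/300 = 0.10
  a_12 = 90/600 = 0.15, a_22 = 240/600 = 0.40
I − A =
  [   0.60    -0.15]
  [  -0.10     0.60]
det(I−A) = (0.60)(0.60) − (-0.15)(-0.10) = 0.3450
adj(I−A) = [[0.60, 0.15], [0.10, 0.60]]
(I − A)⁻¹ = adj(I−A) / det(I−A) ≈
  [   1.7391     0.4348]
  [   0.2899     1.7391]
Δx = (I − A)⁻¹ Δd with Δd having +120 in the Leather component and 0 elsewhere.
So Δx_2 = L_21 · (+120), where L_21 = adj(I−A)_21 / det(I−A) = 0.10 / 0.3450.
Δx_2 = 0.10 × (+120) / 0.3450 = 12.00 / 0.3450 ≈ 34.8.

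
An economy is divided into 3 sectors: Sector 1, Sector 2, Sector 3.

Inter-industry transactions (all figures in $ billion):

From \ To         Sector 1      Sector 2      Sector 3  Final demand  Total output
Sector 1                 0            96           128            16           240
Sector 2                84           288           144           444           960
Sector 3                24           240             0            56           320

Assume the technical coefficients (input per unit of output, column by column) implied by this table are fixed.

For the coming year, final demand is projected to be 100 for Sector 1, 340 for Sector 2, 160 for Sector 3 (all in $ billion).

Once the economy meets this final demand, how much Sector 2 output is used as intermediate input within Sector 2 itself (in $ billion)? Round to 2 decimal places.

Technical coefficients a_ij = z_ij / X_j:
  a_11 = 0/240 = 0.00, a_21 = 84/240 = 0.35, a_31 = 24/240 = 0.10
  a_12 = 96/960 = 0.10, a_22 = 288/960 = 0.30, a_32 = 240/960 = 0.25
  a_13 = 128/320 = 0.40, a_23 = 144/320 = 0.45, a_33 = 0/320 = 0.00
I − A =
  [   1.00    -0.10    -0.40]
  [  -0.35     0.70    -0.45]
  [  -0.10    -0.25     1.00]
Cofactors of I−A, C_ij = (−1)^(i+j)·(minor ij) (rows/columns in the sector order above):
  C_11 = (0.70)(1.00) − (-0.45)(-0.25) = 0.5875
  C_12 = −[(-0.35)(1.00) − (-0.45)(-0.10)] = 0.3950
  C_13 = (-0.35)(-0.25) − (0.70)(-0.10) = 0.1575
  C_21 = −[(-0.10)(1.00) − (-0.40)(-0.25)] = 0.2000
  C_22 = (1.00)(1.00) − (-0.40)(-0.10) = 0.9600
  C_23 = −[(1.00)(-0.25) − (-0.10)(-0.10)] = 0.2600
  C_31 = (-0.10)(-0.45) − (-0.40)(0.70) = 0.3250
  C_32 = −[(1.00)(-0.45) − (-0.40)(-0.35)] = 0.5900
  C_33 = (1.00)(0.70) − (-0.10)(-0.35) = 0.6650
det(I−A) = Σ_j (I−A)_1j·C_1j = (1.00)(0.5875) + (-0.10)(0.3950) + (-0.40)(0.1575) = 0.4850
adj(I−A) = Cᵀ =
  [ 0.5875   0.2000   0.3250]
  [ 0.3950   0.9600   0.5900]
  [ 0.1575   0.2600   0.6650]
(I − A)⁻¹ = adj(I−A) / det(I−A) ≈
  [   1.2113     0.4124     0.6701]
  [   0.8144     1.9794     1.2165]
  [   0.3247     0.5361     1.3711]
First solve x = (I − A)⁻¹ d = adj(I−A)·d / det(I−A); in particular x_2 = (0.3950·100 + 0.9600·340 + 0.5900·160) / 0.4850 = 460.30 / 0.4850 ≈ 949.0722.
Intermediate flow from 2 to 2: z_22 = a_22 · x_2 = 0.30 × 460.30 / 0.4850 = 138.09 / 0.4850 ≈ 284.72.

z_22 = 284.72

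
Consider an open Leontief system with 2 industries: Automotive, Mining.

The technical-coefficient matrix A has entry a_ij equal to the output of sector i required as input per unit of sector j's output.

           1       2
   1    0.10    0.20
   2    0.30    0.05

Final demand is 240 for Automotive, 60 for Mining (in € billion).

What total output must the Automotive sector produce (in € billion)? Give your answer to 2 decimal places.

x_1 = 301.89

I − A =
  [   0.90    -0.20]
  [  -0.30     0.95]
det(I−A) = (0.90)(0.95) − (-0.20)(-0.30) = 0.7950
adj(I−A) = [[0.95, 0.20], [0.30, 0.90]]
(I − A)⁻¹ = adj(I−A) / det(I−A) ≈
  [   1.1950     0.2516]
  [   0.3774     1.1321]
x = (I − A)⁻¹ d = adj(I−A)·d / det(I−A), with det(I−A) = 0.7950:
  x_1 = (0.95·240 + 0.20·60) / 0.7950 = 240.00 / 0.7950 ≈ 301.89
  x_2 = (0.30·240 + 0.90·60) / 0.7950 = 126.00 / 0.7950 ≈ 158.49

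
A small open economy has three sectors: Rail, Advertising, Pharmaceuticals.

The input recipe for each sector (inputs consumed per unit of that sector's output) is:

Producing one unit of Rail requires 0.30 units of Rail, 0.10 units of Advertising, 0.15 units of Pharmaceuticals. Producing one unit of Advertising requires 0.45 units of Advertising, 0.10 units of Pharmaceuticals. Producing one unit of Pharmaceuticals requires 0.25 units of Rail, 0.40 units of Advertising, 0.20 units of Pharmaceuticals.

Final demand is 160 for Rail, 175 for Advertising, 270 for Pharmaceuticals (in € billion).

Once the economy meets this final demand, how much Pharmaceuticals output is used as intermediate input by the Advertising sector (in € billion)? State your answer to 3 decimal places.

I − A =
  [   0.70     0.00    -0.25]
  [  -0.10     0.55    -0.40]
  [  -0.15    -0.10     0.80]
Cofactors of I−A, C_ij = (−1)^(i+j)·(minor ij) (rows/columns in the sector order above):
  C_11 = (0.55)(0.80) − (-0.40)(-0.10) = 0.4000
  C_12 = −[(-0.10)(0.80) − (-0.40)(-0.15)] = 0.1400
  C_13 = (-0.10)(-0.10) − (0.55)(-0.15) = 0.0925
  C_21 = −[(0.00)(0.80) − (-0.25)(-0.10)] = 0.0250
  C_22 = (0.70)(0.80) − (-0.25)(-0.15) = 0.5225
  C_23 = −[(0.70)(-0.10) − (0.00)(-0.15)] = 0.0700
  C_31 = (0.00)(-0.40) − (-0.25)(0.55) = 0.1375
  C_32 = −[(0.70)(-0.40) − (-0.25)(-0.10)] = 0.3050
  C_33 = (0.70)(0.55) − (0.00)(-0.10) = 0.3850
det(I−A) = Σ_j (I−A)_1j·C_1j = (0.70)(0.4000) + (0.00)(0.1400) + (-0.25)(0.0925) = 0.256875
adj(I−A) = Cᵀ =
  [ 0.4000   0.0250   0.1375]
  [ 0.1400   0.5225   0.3050]
  [ 0.0925   0.0700   0.3850]
(I − A)⁻¹ = adj(I−A) / det(I−A) ≈
  [   1.5572     0.0973     0.5353]
  [   0.5450     2.0341     1.1873]
  [   0.3601     0.2725     1.4988]
First solve x = (I − A)⁻¹ d = adj(I−A)·d / det(I−A); in particular x_A = (0.1400·160 + 0.5225·175 + 0.3050·270) / 0.256875 = 196.1875 / 0.256875 ≈ 763.74696.
Intermediate flow from P to A: z_PA = a_PA · x_A = 0.10 × 196.1875 / 0.256875 = 19.61875 / 0.256875 ≈ 76.375.

z_PA = 76.375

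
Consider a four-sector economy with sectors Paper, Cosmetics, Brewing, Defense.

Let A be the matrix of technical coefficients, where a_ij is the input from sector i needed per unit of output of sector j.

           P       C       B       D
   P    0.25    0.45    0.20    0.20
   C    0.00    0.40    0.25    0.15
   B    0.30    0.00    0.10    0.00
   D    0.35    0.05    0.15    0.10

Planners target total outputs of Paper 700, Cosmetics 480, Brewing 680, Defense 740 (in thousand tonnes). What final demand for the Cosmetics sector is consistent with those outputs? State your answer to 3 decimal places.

d_C = 7.000

I − A =
  [   0.75    -0.45    -0.20    -0.20]
  [   0.00     0.60    -0.25    -0.15]
  [  -0.30     0.00     0.90     0.00]
  [  -0.35    -0.05    -0.15     0.90]
d = (I − A) x:
  d_P = (+0.75)·700 + (-0.45)·480 + (-0.20)·680 + (-0.20)·740 = 25.000
  d_C = (+0.00)·700 + (+0.60)·480 + (-0.25)·680 + (-0.15)·740 = 7.000
  d_B = (-0.30)·700 + (+0.00)·480 + (+0.90)·680 + (+0.00)·740 = 402.000
  d_D = (-0.35)·700 + (-0.05)·480 + (-0.15)·680 + (+0.90)·740 = 295.000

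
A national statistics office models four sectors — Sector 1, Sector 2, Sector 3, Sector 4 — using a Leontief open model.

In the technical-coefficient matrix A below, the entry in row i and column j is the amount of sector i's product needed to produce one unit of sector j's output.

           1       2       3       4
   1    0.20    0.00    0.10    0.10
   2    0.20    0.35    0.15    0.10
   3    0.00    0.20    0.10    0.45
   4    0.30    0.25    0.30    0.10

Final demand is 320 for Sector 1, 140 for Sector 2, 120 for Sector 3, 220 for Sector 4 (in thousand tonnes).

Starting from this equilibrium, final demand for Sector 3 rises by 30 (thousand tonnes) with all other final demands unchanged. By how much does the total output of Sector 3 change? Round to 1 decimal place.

Δx_3 = 49.7

I − A =
  [   0.80     0.00    -0.10    -0.10]
  [  -0.20     0.65    -0.15    -0.10]
  [   0.00    -0.20     0.90    -0.45]
  [  -0.30    -0.25    -0.30     0.90]
Compute the cofactors C_ij = (−1)^(i+j)·(3×3 minor ij) of I−A; the adjugate is their transpose:
adj(I−A) = Cᵀ =
  [ 0.366375   0.057750   0.079250   0.086750]
  [ 0.182250   0.499500   0.154500   0.153000]
  [ 0.152250   0.228000   0.423500   0.254000]
  [ 0.223500   0.234000   0.210500   0.440000]
det(I−A) = Σ_j (I−A)_1j·C_1j = (0.80)(0.366375) + (0.00)(0.182250) + (-0.10)(0.152250) + (-0.10)(0.223500) = 0.255525
(I − A)⁻¹ = adj(I−A) / det(I−A) ≈
  [   1.4338     0.2260     0.3101     0.3395]
  [   0.7132     1.9548     0.6046     0.5988]
  [   0.5958     0.8923     1.6574     0.9940]
  [   0.8747     0.9158     0.8238     1.7219]
Δx = (I − A)⁻¹ Δd with Δd having +30 in the Sector 3 component and 0 elsewhere.
So Δx_3 = L_33 · (+30), where L_33 = adj(I−A)_33 / det(I−A) = 0.423500 / 0.255525.
Δx_3 = 0.423500 × (+30) / 0.255525 = 12.705 / 0.255525 ≈ 49.7.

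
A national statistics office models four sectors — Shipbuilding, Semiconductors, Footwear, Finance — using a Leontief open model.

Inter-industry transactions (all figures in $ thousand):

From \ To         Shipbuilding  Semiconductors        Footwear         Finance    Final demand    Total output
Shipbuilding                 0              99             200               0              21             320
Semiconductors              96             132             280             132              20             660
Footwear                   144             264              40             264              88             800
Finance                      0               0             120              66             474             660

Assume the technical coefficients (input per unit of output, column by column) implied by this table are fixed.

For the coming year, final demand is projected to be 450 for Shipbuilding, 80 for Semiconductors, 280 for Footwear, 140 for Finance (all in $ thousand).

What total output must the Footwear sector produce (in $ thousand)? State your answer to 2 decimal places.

Technical coefficients a_ij = z_ij / X_j:
  a_11 = 0/320 = 0.00, a_21 = 96/320 = 0.30, a_31 = 144/320 = 0.45, a_41 = 0/320 = 0.00
  a_12 = 99/660 = 0.15, a_22 = 132/660 = 0.20, a_32 = 264/660 = 0.40, a_42 = 0/660 = 0.00
  a_13 = 200/800 = 0.25, a_23 = 280/800 = 0.35, a_33 = 40/800 = 0.05, a_43 = 120/800 = 0.15
  a_14 = 0/660 = 0.00, a_24 = 132/660 = 0.20, a_34 = 264/660 = 0.40, a_44 = 66/660 = 0.10
I − A =
  [   1.00    -0.15    -0.25     0.00]
  [  -0.30     0.80    -0.35    -0.20]
  [  -0.45    -0.40     0.95    -0.40]
  [   0.00     0.00    -0.15     0.90]
Compute the cofactors C_ij = (−1)^(i+j)·(3×3 minor ij) of I−A; the adjugate is their transpose:
adj(I−A) = Cᵀ =
  [ 0.498000   0.209250   0.231750   0.149500]
  [ 0.393750   0.693750   0.412500   0.337500]
  [ 0.432000   0.420750   0.679500   0.395500]
  [ 0.072000   0.070125   0.113250   0.433625]
det(I−A) = Σ_j (I−A)_1j·C_1j = (1.00)(0.498000) + (-0.15)(0.393750) + (-0.25)(0.432000) + (0.00)(0.072000) = 0.3309375
(I − A)⁻¹ = adj(I−A) / det(I−A) ≈
  [   1.5048     0.6323     0.7003     0.4517]
  [   1.1898     2.0963     1.2465     1.0198]
  [   1.3054     1.2714     2.0533     1.1951]
  [   0.2176     0.2119     0.3422     1.3103]
x = (I − A)⁻¹ d = adj(I−A)·d / det(I−A), with det(I−A) = 0.3309375:
  x_1 = (0.498000·450 + 0.209250·80 + 0.231750·280 + 0.149500·140) / 0.3309375 = 326.66 / 0.3309375 ≈ 987.07
  x_2 = (0.393750·450 + 0.693750·80 + 0.412500·280 + 0.337500·140) / 0.3309375 = 395.4375 / 0.3309375 ≈ 1194.90
  x_3 = (0.432000·450 + 0.420750·80 + 0.679500·280 + 0.395500·140) / 0.3309375 = 473.69 / 0.3309375 ≈ 1431.36
  x_4 = (0.072000·450 + 0.070125·80 + 0.113250·280 + 0.433625·140) / 0.3309375 = 130.4275 / 0.3309375 ≈ 394.12

x_3 = 1431.36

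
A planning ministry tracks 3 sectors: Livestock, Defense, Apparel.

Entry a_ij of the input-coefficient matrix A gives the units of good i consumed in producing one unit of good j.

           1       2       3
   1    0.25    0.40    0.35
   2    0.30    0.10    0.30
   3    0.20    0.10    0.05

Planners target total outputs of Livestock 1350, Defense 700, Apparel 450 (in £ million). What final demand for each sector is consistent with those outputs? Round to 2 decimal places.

d_1 = 575.00, d_2 = 90.00, d_3 = 87.50

I − A =
  [   0.75    -0.40    -0.35]
  [  -0.30     0.90    -0.30]
  [  -0.20    -0.10     0.95]
d = (I − A) x:
  d_1 = (+0.75)·1350 + (-0.40)·700 + (-0.35)·450 = 575.00
  d_2 = (-0.30)·1350 + (+0.90)·700 + (-0.30)·450 = 90.00
  d_3 = (-0.20)·1350 + (-0.10)·700 + (+0.95)·450 = 87.50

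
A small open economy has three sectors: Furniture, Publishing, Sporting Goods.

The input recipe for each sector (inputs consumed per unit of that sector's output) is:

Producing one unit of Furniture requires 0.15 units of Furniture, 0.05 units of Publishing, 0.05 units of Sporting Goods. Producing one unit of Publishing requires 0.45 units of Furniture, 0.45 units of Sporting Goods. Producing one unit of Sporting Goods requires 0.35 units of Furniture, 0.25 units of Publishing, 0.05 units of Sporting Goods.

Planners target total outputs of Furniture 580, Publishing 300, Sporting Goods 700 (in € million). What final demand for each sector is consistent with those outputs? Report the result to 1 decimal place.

d_1 = 113.0, d_2 = 96.0, d_3 = 501.0

I − A =
  [   0.85    -0.45    -0.35]
  [  -0.05     1.00    -0.25]
  [  -0.05    -0.45     0.95]
d = (I − A) x:
  d_1 = (+0.85)·580 + (-0.45)·300 + (-0.35)·700 = 113.0
  d_2 = (-0.05)·580 + (+1.00)·300 + (-0.25)·700 = 96.0
  d_3 = (-0.05)·580 + (-0.45)·300 + (+0.95)·700 = 501.0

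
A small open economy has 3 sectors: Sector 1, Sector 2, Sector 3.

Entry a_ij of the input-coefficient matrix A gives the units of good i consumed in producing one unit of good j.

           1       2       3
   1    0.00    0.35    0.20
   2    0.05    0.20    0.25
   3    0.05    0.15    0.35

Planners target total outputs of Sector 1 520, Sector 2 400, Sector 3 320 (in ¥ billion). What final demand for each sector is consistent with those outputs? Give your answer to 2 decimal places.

d_1 = 316.00, d_2 = 214.00, d_3 = 122.00

I − A =
  [   1.00    -0.35    -0.20]
  [  -0.05     0.80    -0.25]
  [  -0.05    -0.15     0.65]
d = (I − A) x:
  d_1 = (+1.00)·520 + (-0.35)·400 + (-0.20)·320 = 316.00
  d_2 = (-0.05)·520 + (+0.80)·400 + (-0.25)·320 = 214.00
  d_3 = (-0.05)·520 + (-0.15)·400 + (+0.65)·320 = 122.00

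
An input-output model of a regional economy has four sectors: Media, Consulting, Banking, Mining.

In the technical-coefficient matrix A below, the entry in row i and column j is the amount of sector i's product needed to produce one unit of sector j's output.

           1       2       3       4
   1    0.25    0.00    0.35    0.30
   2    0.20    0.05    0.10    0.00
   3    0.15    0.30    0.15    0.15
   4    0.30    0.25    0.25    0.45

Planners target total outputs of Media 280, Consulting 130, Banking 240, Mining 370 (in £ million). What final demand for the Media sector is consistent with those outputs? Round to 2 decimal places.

I − A =
  [   0.75     0.00    -0.35    -0.30]
  [  -0.20     0.95    -0.10     0.00]
  [  -0.15    -0.30     0.85    -0.15]
  [  -0.30    -0.25    -0.25     0.55]
d = (I − A) x:
  d_1 = (+0.75)·280 + (+0.00)·130 + (-0.35)·240 + (-0.30)·370 = 15.00
  d_2 = (-0.20)·280 + (+0.95)·130 + (-0.10)·240 + (+0.00)·370 = 43.50
  d_3 = (-0.15)·280 + (-0.30)·130 + (+0.85)·240 + (-0.15)·370 = 67.50
  d_4 = (-0.30)·280 + (-0.25)·130 + (-0.25)·240 + (+0.55)·370 = 27.00

d_1 = 15.00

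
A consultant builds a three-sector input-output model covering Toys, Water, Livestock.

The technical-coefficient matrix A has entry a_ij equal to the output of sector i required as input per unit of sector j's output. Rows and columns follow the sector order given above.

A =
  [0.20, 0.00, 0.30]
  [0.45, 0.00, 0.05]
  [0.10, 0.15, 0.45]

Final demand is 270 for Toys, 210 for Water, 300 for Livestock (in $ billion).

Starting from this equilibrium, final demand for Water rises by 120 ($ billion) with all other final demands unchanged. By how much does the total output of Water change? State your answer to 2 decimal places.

I − A =
  [   0.80     0.00    -0.30]
  [  -0.45     1.00    -0.05]
  [  -0.10    -0.15     0.55]
Cofactors of I−A, C_ij = (−1)^(i+j)·(minor ij) (rows/columns in the sector order above):
  C_11 = (1.00)(0.55) − (-0.05)(-0.15) = 0.5425
  C_12 = −[(-0.45)(0.55) − (-0.05)(-0.10)] = 0.2525
  C_13 = (-0.45)(-0.15) − (1.00)(-0.10) = 0.1675
  C_21 = −[(0.00)(0.55) − (-0.30)(-0.15)] = 0.0450
  C_22 = (0.80)(0.55) − (-0.30)(-0.10) = 0.4100
  C_23 = −[(0.80)(-0.15) − (0.00)(-0.10)] = 0.1200
  C_31 = (0.00)(-0.05) − (-0.30)(1.00) = 0.3000
  C_32 = −[(0.80)(-0.05) − (-0.30)(-0.45)] = 0.1750
  C_33 = (0.80)(1.00) − (0.00)(-0.45) = 0.8000
det(I−A) = Σ_j (I−A)_1j·C_1j = (0.80)(0.5425) + (0.00)(0.2525) + (-0.30)(0.1675) = 0.38375
adj(I−A) = Cᵀ =
  [ 0.5425   0.0450   0.3000]
  [ 0.2525   0.4100   0.1750]
  [ 0.1675   0.1200   0.8000]
(I − A)⁻¹ = adj(I−A) / det(I−A) ≈
  [   1.4137     0.1173     0.7818]
  [   0.6580     1.0684     0.4560]
  [   0.4365     0.3127     2.0847]
Δx = (I − A)⁻¹ Δd with Δd having +120 in the Water component and 0 elsewhere.
So Δx_2 = L_22 · (+120), where L_22 = adj(I−A)_22 / det(I−A) = 0.4100 / 0.38375.
Δx_2 = 0.4100 × (+120) / 0.38375 = 49.20 / 0.38375 ≈ 128.21.

Δx_2 = 128.21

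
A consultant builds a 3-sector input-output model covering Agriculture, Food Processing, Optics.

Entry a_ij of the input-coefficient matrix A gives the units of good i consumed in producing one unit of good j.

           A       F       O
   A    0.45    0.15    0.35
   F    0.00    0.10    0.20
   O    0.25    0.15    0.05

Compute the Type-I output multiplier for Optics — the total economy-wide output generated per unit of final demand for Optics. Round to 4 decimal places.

m_O = 2.5850

I − A =
  [   0.55    -0.15    -0.35]
  [   0.00     0.90    -0.20]
  [  -0.25    -0.15     0.95]
Cofactors of I−A, C_ij = (−1)^(i+j)·(minor ij) (rows/columns in the sector order above):
  C_11 = (0.90)(0.95) − (-0.20)(-0.15) = 0.8250
  C_12 = −[(0.00)(0.95) − (-0.20)(-0.25)] = 0.0500
  C_13 = (0.00)(-0.15) − (0.90)(-0.25) = 0.2250
  C_21 = −[(-0.15)(0.95) − (-0.35)(-0.15)] = 0.1950
  C_22 = (0.55)(0.95) − (-0.35)(-0.25) = 0.4350
  C_23 = −[(0.55)(-0.15) − (-0.15)(-0.25)] = 0.1200
  C_31 = (-0.15)(-0.20) − (-0.35)(0.90) = 0.3450
  C_32 = −[(0.55)(-0.20) − (-0.35)(0.00)] = 0.1100
  C_33 = (0.55)(0.90) − (-0.15)(0.00) = 0.4950
det(I−A) = Σ_j (I−A)_1j·C_1j = (0.55)(0.8250) + (-0.15)(0.0500) + (-0.35)(0.2250) = 0.3675
adj(I−A) = Cᵀ =
  [ 0.8250   0.1950   0.3450]
  [ 0.0500   0.4350   0.1100]
  [ 0.2250   0.1200   0.4950]
(I − A)⁻¹ = adj(I−A) / det(I−A) ≈
  [   2.24490     0.53061     0.93878]
  [   0.13605     1.18367     0.29932]
  [   0.61224     0.32653     1.34694]
The output multiplier for sector j is the column-j sum of the Leontief inverse (I − A)⁻¹ = adj(I−A) / det(I−A).
Column O of adj(I−A): (0.3450, 0.1100, 0.4950); det(I−A) = 0.3675.
m_O = (0.3450 + 0.1100 + 0.4950) / 0.3675 = 0.95 / 0.3675 ≈ 2.5850.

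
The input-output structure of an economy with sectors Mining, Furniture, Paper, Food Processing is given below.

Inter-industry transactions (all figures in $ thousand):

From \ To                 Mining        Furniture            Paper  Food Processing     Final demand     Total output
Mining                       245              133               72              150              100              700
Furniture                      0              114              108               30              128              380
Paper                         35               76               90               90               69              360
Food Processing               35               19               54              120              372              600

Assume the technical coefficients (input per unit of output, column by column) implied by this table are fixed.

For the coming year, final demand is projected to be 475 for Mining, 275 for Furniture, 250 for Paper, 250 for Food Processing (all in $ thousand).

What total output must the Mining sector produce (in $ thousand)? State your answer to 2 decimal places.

Technical coefficients a_ij = z_ij / X_j:
  a_11 = 245/700 = 0.35, a_21 = 0/700 = 0.00, a_31 = 35/700 = 0.05, a_41 = 35/700 = 0.05
  a_12 = 133/380 = 0.35, a_22 = 114/380 = 0.30, a_32 = 76/380 = 0.20, a_42 = 19/380 = 0.05
  a_13 = 72/360 = 0.20, a_23 = 108/360 = 0.30, a_33 = 90/360 = 0.25, a_43 = 54/360 = 0.15
  a_14 = 150/600 = 0.25, a_24 = 30/600 = 0.05, a_34 = 90/600 = 0.15, a_44 = 120/600 = 0.20
I − A =
  [   0.65    -0.35    -0.20    -0.25]
  [   0.00     0.70    -0.30    -0.05]
  [  -0.05    -0.20     0.75    -0.15]
  [  -0.05    -0.05    -0.15     0.80]
Compute the cofactors C_ij = (−1)^(i+j)·(3×3 minor ij) of I−A; the adjugate is their transpose:
adj(I−A) = Cᵀ =
  [ 0.350625   0.252500   0.228125   0.168125]
  [ 0.016500   0.354625   0.157625   0.056875]
  [ 0.033625   0.123625   0.352750   0.084375]
  [ 0.029250   0.061125   0.090250   0.290000]
det(I−A) = Σ_j (I−A)_1j·C_1j = (0.65)(0.350625) + (-0.35)(0.016500) + (-0.20)(0.033625) + (-0.25)(0.029250) = 0.20809375
(I − A)⁻¹ = adj(I−A) / det(I−A) ≈
  [   1.6849     1.2134     1.0963     0.8079]
  [   0.0793     1.7042     0.7575     0.2733]
  [   0.1616     0.5941     1.6951     0.4055]
  [   0.1406     0.2937     0.4337     1.3936]
x = (I − A)⁻¹ d = adj(I−A)·d / det(I−A), with det(I−A) = 0.20809375:
  x_1 = (0.350625·475 + 0.252500·275 + 0.228125·250 + 0.168125·250) / 0.20809375 = 335.046875 / 0.20809375 ≈ 1610.08
  x_2 = (0.016500·475 + 0.354625·275 + 0.157625·250 + 0.056875·250) / 0.20809375 = 158.984375 / 0.20809375 ≈ 764.00
  x_3 = (0.033625·475 + 0.123625·275 + 0.352750·250 + 0.084375·250) / 0.20809375 = 159.25 / 0.20809375 ≈ 765.28
  x_4 = (0.029250·475 + 0.061125·275 + 0.090250·250 + 0.290000·250) / 0.20809375 = 125.765625 / 0.20809375 ≈ 604.37

x_1 = 1610.08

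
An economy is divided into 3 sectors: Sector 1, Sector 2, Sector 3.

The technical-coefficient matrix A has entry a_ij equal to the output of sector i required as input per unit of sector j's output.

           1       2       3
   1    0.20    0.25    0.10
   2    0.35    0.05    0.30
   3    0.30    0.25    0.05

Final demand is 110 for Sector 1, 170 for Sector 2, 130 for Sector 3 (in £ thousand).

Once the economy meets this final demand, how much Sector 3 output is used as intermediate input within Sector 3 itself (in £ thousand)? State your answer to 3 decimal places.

z_33 = 16.870

I − A =
  [   0.80    -0.25    -0.10]
  [  -0.35     0.95    -0.30]
  [  -0.30    -0.25     0.95]
Cofactors of I−A, C_ij = (−1)^(i+j)·(minor ij) (rows/columns in the sector order above):
  C_11 = (0.95)(0.95) − (-0.30)(-0.25) = 0.8275
  C_12 = −[(-0.35)(0.95) − (-0.30)(-0.30)] = 0.4225
  C_13 = (-0.35)(-0.25) − (0.95)(-0.30) = 0.3725
  C_21 = −[(-0.25)(0.95) − (-0.10)(-0.25)] = 0.2625
  C_22 = (0.80)(0.95) − (-0.10)(-0.30) = 0.7300
  C_23 = −[(0.80)(-0.25) − (-0.25)(-0.30)] = 0.2750
  C_31 = (-0.25)(-0.30) − (-0.10)(0.95) = 0.1700
  C_32 = −[(0.80)(-0.30) − (-0.10)(-0.35)] = 0.2750
  C_33 = (0.80)(0.95) − (-0.25)(-0.35) = 0.6725
det(I−A) = Σ_j (I−A)_1j·C_1j = (0.80)(0.8275) + (-0.25)(0.4225) + (-0.10)(0.3725) = 0.519125
adj(I−A) = Cᵀ =
  [ 0.8275   0.2625   0.1700]
  [ 0.4225   0.7300   0.2750]
  [ 0.3725   0.2750   0.6725]
(I − A)⁻¹ = adj(I−A) / det(I−A) ≈
  [   1.5940     0.5057     0.3275]
  [   0.8139     1.4062     0.5297]
  [   0.7176     0.5297     1.2954]
First solve x = (I − A)⁻¹ d = adj(I−A)·d / det(I−A); in particular x_3 = (0.3725·110 + 0.2750·170 + 0.6725·130) / 0.519125 = 175.15 / 0.519125 ≈ 337.39465.
Intermediate flow from 3 to 3: z_33 = a_33 · x_3 = 0.05 × 175.15 / 0.519125 = 8.7575 / 0.519125 ≈ 16.870.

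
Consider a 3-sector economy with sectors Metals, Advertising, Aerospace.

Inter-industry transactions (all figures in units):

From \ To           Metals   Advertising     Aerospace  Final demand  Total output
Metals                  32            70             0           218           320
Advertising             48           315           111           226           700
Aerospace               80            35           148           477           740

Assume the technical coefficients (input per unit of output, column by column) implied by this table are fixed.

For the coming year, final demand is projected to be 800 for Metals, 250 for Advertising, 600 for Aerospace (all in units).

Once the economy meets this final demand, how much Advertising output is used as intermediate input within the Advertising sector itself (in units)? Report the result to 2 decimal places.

z_22 = 466.27

Technical coefficients a_ij = z_ij / X_j:
  a_11 = 32/320 = 0.10, a_21 = 48/320 = 0.15, a_31 = 80/320 = 0.25
  a_12 = 70/700 = 0.10, a_22 = 315/700 = 0.45, a_32 = 35/700 = 0.05
  a_13 = 0/740 = 0.00, a_23 = 111/740 = 0.15, a_33 = 148/740 = 0.20
I − A =
  [   0.90    -0.10     0.00]
  [  -0.15     0.55    -0.15]
  [  -0.25    -0.05     0.80]
Cofactors of I−A, C_ij = (−1)^(i+j)·(minor ij) (rows/columns in the sector order above):
  C_11 = (0.55)(0.80) − (-0.15)(-0.05) = 0.4325
  C_12 = −[(-0.15)(0.80) − (-0.15)(-0.25)] = 0.1575
  C_13 = (-0.15)(-0.05) − (0.55)(-0.25) = 0.1450
  C_21 = −[(-0.10)(0.80) − (0.00)(-0.05)] = 0.0800
  C_22 = (0.90)(0.80) − (0.00)(-0.25) = 0.7200
  C_23 = −[(0.90)(-0.05) − (-0.10)(-0.25)] = 0.0700
  C_31 = (-0.10)(-0.15) − (0.00)(0.55) = 0.0150
  C_32 = −[(0.90)(-0.15) − (0.00)(-0.15)] = 0.1350
  C_33 = (0.90)(0.55) − (-0.10)(-0.15) = 0.4800
det(I−A) = Σ_j (I−A)_1j·C_1j = (0.90)(0.4325) + (-0.10)(0.1575) + (0.00)(0.1450) = 0.3735
adj(I−A) = Cᵀ =
  [ 0.4325   0.0800   0.0150]
  [ 0.1575   0.7200   0.1350]
  [ 0.1450   0.0700   0.4800]
(I − A)⁻¹ = adj(I−A) / det(I−A) ≈
  [   1.1580     0.2142     0.0402]
  [   0.4217     1.9277     0.3614]
  [   0.3882     0.1874     1.2851]
First solve x = (I − A)⁻¹ d = adj(I−A)·d / det(I−A); in particular x_2 = (0.1575·800 + 0.7200·250 + 0.1350·600) / 0.3735 = 387.00 / 0.3735 ≈ 1036.1446.
Intermediate flow from 2 to 2: z_22 = a_22 · x_2 = 0.45 × 387.00 / 0.3735 = 174.15 / 0.3735 ≈ 466.27.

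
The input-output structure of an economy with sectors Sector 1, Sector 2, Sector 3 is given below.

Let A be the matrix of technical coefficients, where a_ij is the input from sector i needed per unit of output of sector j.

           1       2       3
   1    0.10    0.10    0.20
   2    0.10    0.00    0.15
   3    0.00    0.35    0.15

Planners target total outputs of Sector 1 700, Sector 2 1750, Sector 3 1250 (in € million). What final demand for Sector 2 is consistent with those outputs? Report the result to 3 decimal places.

d_2 = 1492.500

I − A =
  [   0.90    -0.10    -0.20]
  [  -0.10     1.00    -0.15]
  [   0.00    -0.35     0.85]
d = (I − A) x:
  d_1 = (+0.90)·700 + (-0.10)·1750 + (-0.20)·1250 = 205.000
  d_2 = (-0.10)·700 + (+1.00)·1750 + (-0.15)·1250 = 1492.500
  d_3 = (+0.00)·700 + (-0.35)·1750 + (+0.85)·1250 = 450.000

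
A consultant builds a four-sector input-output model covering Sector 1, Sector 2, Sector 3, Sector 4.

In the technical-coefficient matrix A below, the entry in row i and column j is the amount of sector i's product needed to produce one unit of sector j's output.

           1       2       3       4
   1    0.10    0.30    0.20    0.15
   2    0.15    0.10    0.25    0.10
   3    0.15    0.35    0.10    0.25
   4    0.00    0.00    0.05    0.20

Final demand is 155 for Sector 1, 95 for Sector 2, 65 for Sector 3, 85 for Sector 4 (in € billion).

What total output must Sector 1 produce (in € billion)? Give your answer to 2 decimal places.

x_1 = 331.68

I − A =
  [   0.90    -0.30    -0.20    -0.15]
  [  -0.15     0.90    -0.25    -0.10]
  [  -0.15    -0.35     0.90    -0.25]
  [   0.00     0.00    -0.05     0.80]
Compute the cofactors C_ij = (−1)^(i+j)·(3×3 minor ij) of I−A; the adjugate is their transpose:
adj(I−A) = Cᵀ =
  [ 0.565000   0.270875   0.212250   0.206125]
  [ 0.136875   0.611625   0.209625   0.167625]
  [ 0.150000   0.288000   0.612000   0.255375]
  [ 0.009375   0.018000   0.038250   0.561000]
det(I−A) = Σ_j (I−A)_1j·C_1j = (0.90)(0.565000) + (-0.30)(0.136875) + (-0.20)(0.150000) + (-0.15)(0.009375) = 0.43603125
(I − A)⁻¹ = adj(I−A) / det(I−A) ≈
  [   1.2958     0.6212     0.4868     0.4727]
  [   0.3139     1.4027     0.4808     0.3844]
  [   0.3440     0.6605     1.4036     0.5857]
  [   0.0215     0.0413     0.0877     1.2866]
x = (I − A)⁻¹ d = adj(I−A)·d / det(I−A), with det(I−A) = 0.43603125:
  x_1 = (0.565000·155 + 0.270875·95 + 0.212250·65 + 0.206125·85) / 0.43603125 = 144.625 / 0.43603125 ≈ 331.68
  x_2 = (0.136875·155 + 0.611625·95 + 0.209625·65 + 0.167625·85) / 0.43603125 = 107.19375 / 0.43603125 ≈ 245.84
  x_3 = (0.150000·155 + 0.288000·95 + 0.612000·65 + 0.255375·85) / 0.43603125 = 112.096875 / 0.43603125 ≈ 257.08
  x_4 = (0.009375·155 + 0.018000·95 + 0.038250·65 + 0.561000·85) / 0.43603125 = 53.334375 / 0.43603125 ≈ 122.32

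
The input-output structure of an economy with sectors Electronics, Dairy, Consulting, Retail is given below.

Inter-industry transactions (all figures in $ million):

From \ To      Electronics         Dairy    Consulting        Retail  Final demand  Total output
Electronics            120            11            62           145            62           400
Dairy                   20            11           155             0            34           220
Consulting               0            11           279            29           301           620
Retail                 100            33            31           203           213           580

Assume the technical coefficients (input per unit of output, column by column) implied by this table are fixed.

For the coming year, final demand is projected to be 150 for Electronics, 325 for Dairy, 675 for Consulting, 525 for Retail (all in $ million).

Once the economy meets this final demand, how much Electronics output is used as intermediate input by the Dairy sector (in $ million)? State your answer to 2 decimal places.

z_12 = 38.59

Technical coefficients a_ij = z_ij / X_j:
  a_11 = 120/400 = 0.30, a_21 = 20/400 = 0.05, a_31 = 0/400 = 0.00, a_41 = 100/400 = 0.25
  a_12 = 11/220 = 0.05, a_22 = 11/220 = 0.05, a_32 = 11/220 = 0.05, a_42 = 33/220 = 0.15
  a_13 = 62/620 = 0.10, a_23 = 155/620 = 0.25, a_33 = 279/620 = 0.45, a_43 = 31/620 = 0.05
  a_14 = 145/580 = 0.25, a_24 = 0/580 = 0.00, a_34 = 29/580 = 0.05, a_44 = 203/580 = 0.35
I − A =
  [   0.70    -0.05    -0.10    -0.25]
  [  -0.05     0.95    -0.25     0.00]
  [   0.00    -0.05     0.55    -0.05]
  [  -0.25    -0.15    -0.05     0.65]
Compute the cofactors C_ij = (−1)^(i+j)·(3×3 minor ij) of I−A; the adjugate is their transpose:
adj(I−A) = Cᵀ =
  [ 0.327250   0.043000   0.091125   0.132875]
  [ 0.020875   0.212875   0.102000   0.015875]
  [ 0.013875   0.025500   0.369375   0.033750]
  [ 0.131750   0.067625   0.087000   0.355375]
det(I−A) = Σ_j (I−A)_1j·C_1j = (0.70)(0.327250) + (-0.05)(0.020875) + (-0.10)(0.013875) + (-0.25)(0.131750) = 0.19370625
(I − A)⁻¹ = adj(I−A) / det(I−A) ≈
  [   1.6894     0.2220     0.4704     0.6860]
  [   0.1078     1.0990     0.5266     0.0820]
  [   0.0716     0.1316     1.9069     0.1742]
  [   0.6802     0.3491     0.4491     1.8346]
First solve x = (I − A)⁻¹ d = adj(I−A)·d / det(I−A); in particular x_2 = (0.020875·150 + 0.212875·325 + 0.102000·675 + 0.015875·525) / 0.19370625 = 149.50 / 0.19370625 ≈ 771.7872.
Intermediate flow from 1 to 2: z_12 = a_12 · x_2 = 0.05 × 149.50 / 0.19370625 = 7.475 / 0.19370625 ≈ 38.59.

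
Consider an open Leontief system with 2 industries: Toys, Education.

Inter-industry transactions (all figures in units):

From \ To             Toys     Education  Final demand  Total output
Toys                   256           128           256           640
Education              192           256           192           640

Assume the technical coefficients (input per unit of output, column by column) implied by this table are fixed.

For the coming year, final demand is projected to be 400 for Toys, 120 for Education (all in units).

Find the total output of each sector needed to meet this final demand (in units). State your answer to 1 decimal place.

Technical coefficients a_ij = z_ij / X_j:
  a_11 = 256/640 = 0.40, a_21 = 192/640 = 0.30
  a_12 = 128/640 = 0.20, a_22 = 256/640 = 0.40
I − A =
  [   0.60    -0.20]
  [  -0.30     0.60]
det(I−A) = (0.60)(0.60) − (-0.20)(-0.30) = 0.3000
adj(I−A) = [[0.60, 0.20], [0.30, 0.60]]
(I − A)⁻¹ = adj(I−A) / det(I−A) ≈
  [   2.0000     0.6667]
  [   1.0000     2.0000]
x = (I − A)⁻¹ d = adj(I−A)·d / det(I−A), with det(I−A) = 0.3000:
  x_1 = (0.60·400 + 0.20·120) / 0.3000 = 264.00 / 0.3000 = 880.0
  x_2 = (0.30·400 + 0.60·120) / 0.3000 = 192.00 / 0.3000 = 640.0

x_1 = 880.0, x_2 = 640.0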